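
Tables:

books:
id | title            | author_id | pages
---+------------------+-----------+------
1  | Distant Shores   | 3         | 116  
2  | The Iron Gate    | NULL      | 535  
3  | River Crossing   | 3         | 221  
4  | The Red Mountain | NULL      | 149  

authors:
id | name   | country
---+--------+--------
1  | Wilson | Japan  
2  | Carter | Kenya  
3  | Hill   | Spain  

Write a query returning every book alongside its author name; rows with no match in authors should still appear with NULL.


LEFT JOIN keeps every row from books (the left table); where author_id has no match in authors, the author columns become NULL. Walk through each book:
  - book 1 (Distant Shores): author_id=3 -> matches Hill
  - book 2 (The Iron Gate): author_id=NULL, no match -> kept with NULL
  - book 3 (River Crossing): author_id=3 -> matches Hill
  - book 4 (The Red Mountain): author_id=NULL, no match -> kept with NULL
All 4 rows appear; 2 have NULL author.

SQL:
SELECT a.title, b.name AS author
FROM books a
LEFT JOIN authors b ON a.author_id = b.id

Result:
title            | author
-----------------+-------
Distant Shores   | Hill  
The Iron Gate    | NULL  
River Crossing   | Hill  
The Red Mountain | NULL  


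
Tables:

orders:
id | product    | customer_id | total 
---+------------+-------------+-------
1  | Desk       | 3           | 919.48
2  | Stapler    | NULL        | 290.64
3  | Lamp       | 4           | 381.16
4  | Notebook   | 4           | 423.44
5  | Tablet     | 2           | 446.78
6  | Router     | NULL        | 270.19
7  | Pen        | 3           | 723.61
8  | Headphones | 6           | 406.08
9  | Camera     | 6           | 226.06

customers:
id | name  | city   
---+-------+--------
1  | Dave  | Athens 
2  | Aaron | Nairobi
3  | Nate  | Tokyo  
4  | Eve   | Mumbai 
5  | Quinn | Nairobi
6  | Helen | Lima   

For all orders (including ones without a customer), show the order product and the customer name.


LEFT JOIN keeps every row from orders (the left table); where customer_id has no match in customers, the customer columns become NULL. Walk through each order:
  - order 1 (Desk): customer_id=3 -> matches Nate
  - order 2 (Stapler): customer_id=NULL, no match -> kept with NULL
  - order 3 (Lamp): customer_id=4 -> matches Eve
  - order 4 (Notebook): customer_id=4 -> matches Eve
  - order 5 (Tablet): customer_id=2 -> matches Aaron
  - order 6 (Router): customer_id=NULL, no match -> kept with NULL
  - order 7 (Pen): customer_id=3 -> matches Nate
  - order 8 (Headphones): customer_id=6 -> matches Helen
  - order 9 (Camera): customer_id=6 -> matches Helen
All 9 rows appear; 2 have NULL customer.

SQL:
SELECT a.product, b.name AS customer
FROM orders a
LEFT JOIN customers b ON a.customer_id = b.id

Result:
product    | customer
-----------+---------
Desk       | Nate    
Stapler    | NULL    
Lamp       | Eve     
Notebook   | Eve     
Tablet     | Aaron   
Router     | NULL    
Pen        | Nate    
Headphones | Helen   
Camera     | Helen   


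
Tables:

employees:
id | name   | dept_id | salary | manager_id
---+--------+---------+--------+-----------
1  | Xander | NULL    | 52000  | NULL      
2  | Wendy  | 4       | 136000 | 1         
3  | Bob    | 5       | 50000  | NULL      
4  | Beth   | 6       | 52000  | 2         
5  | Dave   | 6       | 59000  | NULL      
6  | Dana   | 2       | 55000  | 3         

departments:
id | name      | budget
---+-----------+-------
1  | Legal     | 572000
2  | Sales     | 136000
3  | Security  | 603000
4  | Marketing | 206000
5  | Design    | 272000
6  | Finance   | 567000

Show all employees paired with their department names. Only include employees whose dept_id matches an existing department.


INNER JOIN keeps only employees rows whose dept_id matches an id in departments. Walk through each employee:
  - employee 1 (Xander): dept_id=NULL, no match -> dropped
  - employee 2 (Wendy): dept_id=4 -> matches Marketing
  - employee 3 (Bob): dept_id=5 -> matches Design
  - employee 4 (Beth): dept_id=6 -> matches Finance
  - employee 5 (Dave): dept_id=6 -> matches Finance
  - employee 6 (Dana): dept_id=2 -> matches Sales
So 1 of 6 rows is dropped.

SQL:
SELECT a.name, b.name AS department
FROM employees a
INNER JOIN departments b ON a.dept_id = b.id

Result:
name  | department
------+-----------
Wendy | Marketing 
Bob   | Design    
Beth  | Finance   
Dave  | Finance   
Dana  | Sales     


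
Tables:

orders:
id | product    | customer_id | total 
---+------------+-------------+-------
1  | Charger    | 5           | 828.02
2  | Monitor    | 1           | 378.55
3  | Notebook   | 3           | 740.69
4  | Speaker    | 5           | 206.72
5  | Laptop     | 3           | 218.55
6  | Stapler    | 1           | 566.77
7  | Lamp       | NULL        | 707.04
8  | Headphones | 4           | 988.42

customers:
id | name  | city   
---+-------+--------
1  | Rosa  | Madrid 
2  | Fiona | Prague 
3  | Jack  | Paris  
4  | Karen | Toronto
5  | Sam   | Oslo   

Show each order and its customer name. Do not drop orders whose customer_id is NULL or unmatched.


LEFT JOIN keeps every row from orders (the left table); where customer_id has no match in customers, the customer columns become NULL. Walk through each order:
  - order 1 (Charger): customer_id=5 -> matches Sam
  - order 2 (Monitor): customer_id=1 -> matches Rosa
  - order 3 (Notebook): customer_id=3 -> matches Jack
  - order 4 (Speaker): customer_id=5 -> matches Sam
  - order 5 (Laptop): customer_id=3 -> matches Jack
  - order 6 (Stapler): customer_id=1 -> matches Rosa
  - order 7 (Lamp): customer_id=NULL, no match -> kept with NULL
  - order 8 (Headphones): customer_id=4 -> matches Karen
All 8 rows appear; 1 has NULL customer.

SQL:
SELECT a.product, b.name AS customer
FROM orders a
LEFT JOIN customers b ON a.customer_id = b.id

Result:
product    | customer
-----------+---------
Charger    | Sam     
Monitor    | Rosa    
Notebook   | Jack    
Speaker    | Sam     
Laptop     | Jack    
Stapler    | Rosa    
Lamp       | NULL    
Headphones | Karen   


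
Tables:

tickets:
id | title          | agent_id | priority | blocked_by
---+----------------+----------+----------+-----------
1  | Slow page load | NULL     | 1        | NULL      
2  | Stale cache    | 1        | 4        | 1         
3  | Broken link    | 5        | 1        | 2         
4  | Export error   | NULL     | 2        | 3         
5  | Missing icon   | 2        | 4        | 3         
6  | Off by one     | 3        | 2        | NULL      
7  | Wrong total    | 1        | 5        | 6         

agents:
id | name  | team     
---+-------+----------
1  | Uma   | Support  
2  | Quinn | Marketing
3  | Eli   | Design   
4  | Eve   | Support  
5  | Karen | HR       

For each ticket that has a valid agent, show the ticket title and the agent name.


INNER JOIN keeps only tickets rows whose agent_id matches an id in agents. Walk through each ticket:
  - ticket 1 (Slow page load): agent_id=NULL, no match -> dropped
  - ticket 2 (Stale cache): agent_id=1 -> matches Uma
  - ticket 3 (Broken link): agent_id=5 -> matches Karen
  - ticket 4 (Export error): agent_id=NULL, no match -> dropped
  - ticket 5 (Missing icon): agent_id=2 -> matches Quinn
  - ticket 6 (Off by one): agent_id=3 -> matches Eli
  - ticket 7 (Wrong total): agent_id=1 -> matches Uma
So 2 of 7 rows are dropped.

SQL:
SELECT a.title, b.name AS agent
FROM tickets a
INNER JOIN agents b ON a.agent_id = b.id

Result:
title        | agent
-------------+------
Stale cache  | Uma  
Broken link  | Karen
Missing icon | Quinn
Off by one   | Eli  
Wrong total  | Uma  


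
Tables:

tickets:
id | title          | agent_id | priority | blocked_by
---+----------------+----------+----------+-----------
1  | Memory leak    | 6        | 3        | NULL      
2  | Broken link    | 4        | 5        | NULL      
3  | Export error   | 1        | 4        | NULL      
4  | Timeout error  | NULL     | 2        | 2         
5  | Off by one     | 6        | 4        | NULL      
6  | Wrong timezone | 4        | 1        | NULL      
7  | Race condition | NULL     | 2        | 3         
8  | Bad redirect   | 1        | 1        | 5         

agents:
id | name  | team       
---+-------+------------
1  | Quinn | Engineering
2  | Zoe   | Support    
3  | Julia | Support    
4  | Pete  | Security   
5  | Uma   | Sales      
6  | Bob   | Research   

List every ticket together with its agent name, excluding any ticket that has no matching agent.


INNER JOIN keeps only tickets rows whose agent_id matches an id in agents. Walk through each ticket:
  - ticket 1 (Memory leak): agent_id=6 -> matches Bob
  - ticket 2 (Broken link): agent_id=4 -> matches Pete
  - ticket 3 (Export error): agent_id=1 -> matches Quinn
  - ticket 4 (Timeout error): agent_id=NULL, no match -> dropped
  - ticket 5 (Off by one): agent_id=6 -> matches Bob
  - ticket 6 (Wrong timezone): agent_id=4 -> matches Pete
  - ticket 7 (Race condition): agent_id=NULL, no match -> dropped
  - ticket 8 (Bad redirect): agent_id=1 -> matches Quinn
So 2 of 8 rows are dropped.

SQL:
SELECT a.title, b.name AS agent
FROM tickets a
INNER JOIN agents b ON a.agent_id = b.id

Result:
title          | agent
---------------+------
Memory leak    | Bob  
Broken link    | Pete 
Export error   | Quinn
Off by one     | Bob  
Wrong timezone | Pete 
Bad redirect   | Quinn


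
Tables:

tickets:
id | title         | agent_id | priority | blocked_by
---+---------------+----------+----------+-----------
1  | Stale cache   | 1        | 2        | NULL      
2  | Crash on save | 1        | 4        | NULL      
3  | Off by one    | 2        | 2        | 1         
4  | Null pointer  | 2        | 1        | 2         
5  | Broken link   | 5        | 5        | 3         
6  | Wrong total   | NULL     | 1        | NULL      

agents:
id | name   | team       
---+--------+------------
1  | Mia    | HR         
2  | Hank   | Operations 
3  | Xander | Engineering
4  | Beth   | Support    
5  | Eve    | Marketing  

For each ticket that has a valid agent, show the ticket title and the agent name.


INNER JOIN keeps only tickets rows whose agent_id matches an id in agents. Walk through each ticket:
  - ticket 1 (Stale cache): agent_id=1 -> matches Mia
  - ticket 2 (Crash on save): agent_id=1 -> matches Mia
  - ticket 3 (Off by one): agent_id=2 -> matches Hank
  - ticket 4 (Null pointer): agent_id=2 -> matches Hank
  - ticket 5 (Broken link): agent_id=5 -> matches Eve
  - ticket 6 (Wrong total): agent_id=NULL, no match -> dropped
So 1 of 6 rows is dropped.

SQL:
SELECT a.title, b.name AS agent
FROM tickets a
INNER JOIN agents b ON a.agent_id = b.id

Result:
title         | agent
--------------+------
Stale cache   | Mia  
Crash on save | Mia  
Off by one    | Hank 
Null pointer  | Hank 
Broken link   | Eve  


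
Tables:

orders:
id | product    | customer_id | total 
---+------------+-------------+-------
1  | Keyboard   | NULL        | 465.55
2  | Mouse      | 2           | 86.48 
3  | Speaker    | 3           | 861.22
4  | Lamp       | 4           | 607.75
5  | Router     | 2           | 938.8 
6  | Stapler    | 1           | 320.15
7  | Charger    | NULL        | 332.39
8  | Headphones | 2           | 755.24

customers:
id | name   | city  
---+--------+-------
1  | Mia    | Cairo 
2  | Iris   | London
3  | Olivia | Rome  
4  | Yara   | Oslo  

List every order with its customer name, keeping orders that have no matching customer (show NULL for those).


LEFT JOIN keeps every row from orders (the left table); where customer_id has no match in customers, the customer columns become NULL. Walk through each order:
  - order 1 (Keyboard): customer_id=NULL, no match -> kept with NULL
  - order 2 (Mouse): customer_id=2 -> matches Iris
  - order 3 (Speaker): customer_id=3 -> matches Olivia
  - order 4 (Lamp): customer_id=4 -> matches Yara
  - order 5 (Router): customer_id=2 -> matches Iris
  - order 6 (Stapler): customer_id=1 -> matches Mia
  - order 7 (Charger): customer_id=NULL, no match -> kept with NULL
  - order 8 (Headphones): customer_id=2 -> matches Iris
All 8 rows appear; 2 have NULL customer.

SQL:
SELECT a.product, b.name AS customer
FROM orders a
LEFT JOIN customers b ON a.customer_id = b.id

Result:
product    | customer
-----------+---------
Keyboard   | NULL    
Mouse      | Iris    
Speaker    | Olivia  
Lamp       | Yara    
Router     | Iris    
Stapler    | Mia     
Charger    | NULL    
Headphones | Iris    


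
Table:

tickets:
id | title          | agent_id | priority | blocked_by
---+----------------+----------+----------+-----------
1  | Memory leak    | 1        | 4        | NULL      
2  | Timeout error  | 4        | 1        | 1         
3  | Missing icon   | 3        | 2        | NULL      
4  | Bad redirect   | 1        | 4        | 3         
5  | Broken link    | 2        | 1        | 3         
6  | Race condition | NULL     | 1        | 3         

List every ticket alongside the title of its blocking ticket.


This is a self-join: tickets is joined to a second copy of itself, matching each row's blocked_by to another row's id. Use LEFT JOIN so rows with blocked_by=NULL are kept.
  - ticket 1 (Memory leak): blocked_by=NULL -> NULL
  - ticket 2 (Timeout error): blocked_by=1 -> Memory leak
  - ticket 3 (Missing icon): blocked_by=NULL -> NULL
  - ticket 4 (Bad redirect): blocked_by=3 -> Missing icon
  - ticket 5 (Broken link): blocked_by=3 -> Missing icon
  - ticket 6 (Race condition): blocked_by=3 -> Missing icon

SQL:
SELECT a.title AS item, b.title AS blocked_by
FROM tickets a
LEFT JOIN tickets b ON a.blocked_by = b.id

Result:
item           | blocked_by  
---------------+-------------
Memory leak    | NULL        
Timeout error  | Memory leak 
Missing icon   | NULL        
Bad redirect   | Missing icon
Broken link    | Missing icon
Race condition | Missing icon


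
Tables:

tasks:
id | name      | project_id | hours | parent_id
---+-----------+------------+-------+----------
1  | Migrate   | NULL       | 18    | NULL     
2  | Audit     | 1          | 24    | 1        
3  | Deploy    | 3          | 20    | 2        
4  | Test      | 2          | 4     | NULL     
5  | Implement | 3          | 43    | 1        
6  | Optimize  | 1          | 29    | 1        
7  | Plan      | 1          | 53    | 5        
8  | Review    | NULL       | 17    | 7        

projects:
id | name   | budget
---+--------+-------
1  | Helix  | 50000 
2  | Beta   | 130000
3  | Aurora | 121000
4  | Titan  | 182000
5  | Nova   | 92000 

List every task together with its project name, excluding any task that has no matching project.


INNER JOIN keeps only tasks rows whose project_id matches an id in projects. Walk through each task:
  - task 1 (Migrate): project_id=NULL, no match -> dropped
  - task 2 (Audit): project_id=1 -> matches Helix
  - task 3 (Deploy): project_id=3 -> matches Aurora
  - task 4 (Test): project_id=2 -> matches Beta
  - task 5 (Implement): project_id=3 -> matches Aurora
  - task 6 (Optimize): project_id=1 -> matches Helix
  - task 7 (Plan): project_id=1 -> matches Helix
  - task 8 (Review): project_id=NULL, no match -> dropped
So 2 of 8 rows are dropped.

SQL:
SELECT a.name, b.name AS project
FROM tasks a
INNER JOIN projects b ON a.project_id = b.id

Result:
name      | project
----------+--------
Audit     | Helix  
Deploy    | Aurora 
Test      | Beta   
Implement | Aurora 
Optimize  | Helix  
Plan      | Helix  


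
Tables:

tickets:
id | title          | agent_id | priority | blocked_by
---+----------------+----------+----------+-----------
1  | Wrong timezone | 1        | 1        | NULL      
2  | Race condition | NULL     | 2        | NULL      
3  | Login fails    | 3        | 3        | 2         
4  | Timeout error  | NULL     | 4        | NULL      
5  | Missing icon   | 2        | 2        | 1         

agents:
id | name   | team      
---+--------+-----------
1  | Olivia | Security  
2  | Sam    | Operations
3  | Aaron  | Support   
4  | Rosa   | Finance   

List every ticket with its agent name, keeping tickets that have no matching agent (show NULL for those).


LEFT JOIN keeps every row from tickets (the left table); where agent_id has no match in agents, the agent columns become NULL. Walk through each ticket:
  - ticket 1 (Wrong timezone): agent_id=1 -> matches Olivia
  - ticket 2 (Race condition): agent_id=NULL, no match -> kept with NULL
  - ticket 3 (Login fails): agent_id=3 -> matches Aaron
  - ticket 4 (Timeout error): agent_id=NULL, no match -> kept with NULL
  - ticket 5 (Missing icon): agent_id=2 -> matches Sam
All 5 rows appear; 2 have NULL agent.

SQL:
SELECT a.title, b.name AS agent
FROM tickets a
LEFT JOIN agents b ON a.agent_id = b.id

Result:
title          | agent 
---------------+-------
Wrong timezone | Olivia
Race condition | NULL  
Login fails    | Aaron 
Timeout error  | NULL  
Missing icon   | Sam   


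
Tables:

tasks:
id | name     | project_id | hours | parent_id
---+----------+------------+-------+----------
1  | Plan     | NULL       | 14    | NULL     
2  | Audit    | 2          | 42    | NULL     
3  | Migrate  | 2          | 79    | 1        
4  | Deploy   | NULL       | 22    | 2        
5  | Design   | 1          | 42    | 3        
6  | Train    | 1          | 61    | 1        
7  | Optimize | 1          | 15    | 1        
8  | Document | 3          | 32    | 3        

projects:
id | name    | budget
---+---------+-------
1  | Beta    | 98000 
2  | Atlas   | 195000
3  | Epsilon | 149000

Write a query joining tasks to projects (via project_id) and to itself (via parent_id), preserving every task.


Two LEFT JOINs from the same base table tasks: one to projects via project_id, one to tasks itself via parent_id. Both are LEFT so every task is preserved.
Match against projects:
  - task 1 (Plan): project_id=NULL, no match -> kept with NULL
  - task 2 (Audit): project_id=2 -> matches Atlas
  - task 3 (Migrate): project_id=2 -> matches Atlas
  - task 4 (Deploy): project_id=NULL, no match -> kept with NULL
  - task 5 (Design): project_id=1 -> matches Beta
  - task 6 (Train): project_id=1 -> matches Beta
  - task 7 (Optimize): project_id=1 -> matches Beta
  - task 8 (Document): project_id=3 -> matches Epsilon
Match against tasks (self):
  - task 1 (Plan): parent_id=NULL -> NULL
  - task 2 (Audit): parent_id=NULL -> NULL
  - task 3 (Migrate): parent_id=1 -> Plan
  - task 4 (Deploy): parent_id=2 -> Audit
  - task 5 (Design): parent_id=3 -> Migrate
  - task 6 (Train): parent_id=1 -> Plan
  - task 7 (Optimize): parent_id=1 -> Plan
  - task 8 (Document): parent_id=3 -> Migrate

SQL:
SELECT a.name, b.name AS project, c.name AS parent
FROM tasks a
LEFT JOIN projects b ON a.project_id = b.id
LEFT JOIN tasks c ON a.parent_id = c.id

Result:
name     | project | parent 
---------+---------+--------
Plan     | NULL    | NULL   
Audit    | Atlas   | NULL   
Migrate  | Atlas   | Plan   
Deploy   | NULL    | Audit  
Design   | Beta    | Migrate
Train    | Beta    | Plan   
Optimize | Beta    | Plan   
Document | Epsilon | Migrate


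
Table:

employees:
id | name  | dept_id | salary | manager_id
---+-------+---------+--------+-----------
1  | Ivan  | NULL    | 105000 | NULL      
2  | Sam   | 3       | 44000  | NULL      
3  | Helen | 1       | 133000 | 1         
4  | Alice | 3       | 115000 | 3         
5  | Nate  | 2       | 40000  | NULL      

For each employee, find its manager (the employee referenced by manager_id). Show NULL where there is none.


This is a self-join: employees is joined to a second copy of itself, matching each row's manager_id to another row's id. Use LEFT JOIN so rows with manager_id=NULL are kept.
  - employee 1 (Ivan): manager_id=NULL -> NULL
  - employee 2 (Sam): manager_id=NULL -> NULL
  - employee 3 (Helen): manager_id=1 -> Ivan
  - employee 4 (Alice): manager_id=3 -> Helen
  - employee 5 (Nate): manager_id=NULL -> NULL

SQL:
SELECT a.name AS item, b.name AS manager
FROM employees a
LEFT JOIN employees b ON a.manager_id = b.id

Result:
item  | manager
------+--------
Ivan  | NULL   
Sam   | NULL   
Helen | Ivan   
Alice | Helen  
Nate  | NULL   


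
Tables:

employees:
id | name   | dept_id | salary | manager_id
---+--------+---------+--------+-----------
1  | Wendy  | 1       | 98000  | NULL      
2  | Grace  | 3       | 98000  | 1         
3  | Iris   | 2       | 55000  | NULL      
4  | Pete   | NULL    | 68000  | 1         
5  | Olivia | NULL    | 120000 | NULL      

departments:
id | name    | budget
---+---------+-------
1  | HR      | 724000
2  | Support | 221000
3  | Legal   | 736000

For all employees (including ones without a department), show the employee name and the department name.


LEFT JOIN keeps every row from employees (the left table); where dept_id has no match in departments, the department columns become NULL. Walk through each employee:
  - employee 1 (Wendy): dept_id=1 -> matches HR
  - employee 2 (Grace): dept_id=3 -> matches Legal
  - employee 3 (Iris): dept_id=2 -> matches Support
  - employee 4 (Pete): dept_id=NULL, no match -> kept with NULL
  - employee 5 (Olivia): dept_id=NULL, no match -> kept with NULL
All 5 rows appear; 2 have NULL department.

SQL:
SELECT a.name, b.name AS department
FROM employees a
LEFT JOIN departments b ON a.dept_id = b.id

Result:
name   | department
-------+-----------
Wendy  | HR        
Grace  | Legal     
Iris   | Support   
Pete   | NULL      
Olivia | NULL      


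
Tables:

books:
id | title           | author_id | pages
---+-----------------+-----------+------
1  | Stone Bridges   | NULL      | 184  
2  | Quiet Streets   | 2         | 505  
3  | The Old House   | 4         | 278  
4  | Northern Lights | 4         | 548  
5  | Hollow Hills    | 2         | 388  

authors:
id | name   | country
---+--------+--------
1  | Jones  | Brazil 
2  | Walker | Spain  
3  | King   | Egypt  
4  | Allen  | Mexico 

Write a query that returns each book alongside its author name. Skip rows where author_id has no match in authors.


INNER JOIN keeps only books rows whose author_id matches an id in authors. Walk through each book:
  - book 1 (Stone Bridges): author_id=NULL, no match -> dropped
  - book 2 (Quiet Streets): author_id=2 -> matches Walker
  - book 3 (The Old House): author_id=4 -> matches Allen
  - book 4 (Northern Lights): author_id=4 -> matches Allen
  - book 5 (Hollow Hills): author_id=2 -> matches Walker
So 1 of 5 rows is dropped.

SQL:
SELECT a.title, b.name AS author
FROM books a
INNER JOIN authors b ON a.author_id = b.id

Result:
title           | author
----------------+-------
Quiet Streets   | Walker
The Old House   | Allen 
Northern Lights | Allen 
Hollow Hills    | Walker


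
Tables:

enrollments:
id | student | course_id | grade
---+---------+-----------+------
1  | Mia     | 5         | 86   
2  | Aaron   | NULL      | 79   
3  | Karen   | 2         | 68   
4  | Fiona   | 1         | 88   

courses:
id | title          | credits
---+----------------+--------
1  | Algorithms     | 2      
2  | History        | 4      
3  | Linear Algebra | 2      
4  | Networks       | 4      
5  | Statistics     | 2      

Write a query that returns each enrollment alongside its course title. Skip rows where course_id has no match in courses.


INNER JOIN keeps only enrollments rows whose course_id matches an id in courses. Walk through each enrollment:
  - enrollment 1 (Mia): course_id=5 -> matches Statistics
  - enrollment 2 (Aaron): course_id=NULL, no match -> dropped
  - enrollment 3 (Karen): course_id=2 -> matches History
  - enrollment 4 (Fiona): course_id=1 -> matches Algorithms
So 1 of 4 rows is dropped.

SQL:
SELECT a.student, b.title AS course
FROM enrollments a
INNER JOIN courses b ON a.course_id = b.id

Result:
student | course    
--------+-----------
Mia     | Statistics
Karen   | History   
Fiona   | Algorithms


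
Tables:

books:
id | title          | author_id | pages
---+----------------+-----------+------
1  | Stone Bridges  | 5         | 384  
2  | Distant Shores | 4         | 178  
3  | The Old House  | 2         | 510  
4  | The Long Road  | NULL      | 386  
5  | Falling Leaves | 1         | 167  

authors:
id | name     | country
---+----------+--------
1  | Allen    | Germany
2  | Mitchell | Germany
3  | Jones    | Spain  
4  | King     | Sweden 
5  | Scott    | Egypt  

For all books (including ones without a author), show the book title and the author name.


LEFT JOIN keeps every row from books (the left table); where author_id has no match in authors, the author columns become NULL. Walk through each book:
  - book 1 (Stone Bridges): author_id=5 -> matches Scott
  - book 2 (Distant Shores): author_id=4 -> matches King
  - book 3 (The Old House): author_id=2 -> matches Mitchell
  - book 4 (The Long Road): author_id=NULL, no match -> kept with NULL
  - book 5 (Falling Leaves): author_id=1 -> matches Allen
All 5 rows appear; 1 has NULL author.

SQL:
SELECT a.title, b.name AS author
FROM books a
LEFT JOIN authors b ON a.author_id = b.id

Result:
title          | author  
---------------+---------
Stone Bridges  | Scott   
Distant Shores | King    
The Old House  | Mitchell
The Long Road  | NULL    
Falling Leaves | Allen   


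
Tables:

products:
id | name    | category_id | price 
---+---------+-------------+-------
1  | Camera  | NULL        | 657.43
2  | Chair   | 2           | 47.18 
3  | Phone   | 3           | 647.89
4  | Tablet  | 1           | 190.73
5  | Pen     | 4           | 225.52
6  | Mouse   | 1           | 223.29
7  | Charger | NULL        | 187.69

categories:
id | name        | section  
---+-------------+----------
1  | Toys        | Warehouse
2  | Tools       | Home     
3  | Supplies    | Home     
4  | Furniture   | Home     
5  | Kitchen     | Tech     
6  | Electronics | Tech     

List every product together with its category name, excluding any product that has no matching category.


INNER JOIN keeps only products rows whose category_id matches an id in categories. Walk through each product:
  - product 1 (Camera): category_id=NULL, no match -> dropped
  - product 2 (Chair): category_id=2 -> matches Tools
  - product 3 (Phone): category_id=3 -> matches Supplies
  - product 4 (Tablet): category_id=1 -> matches Toys
  - product 5 (Pen): category_id=4 -> matches Furniture
  - product 6 (Mouse): category_id=1 -> matches Toys
  - product 7 (Charger): category_id=NULL, no match -> dropped
So 2 of 7 rows are dropped.

SQL:
SELECT a.name, b.name AS category
FROM products a
INNER JOIN categories b ON a.category_id = b.id

Result:
name   | category 
-------+----------
Chair  | Tools    
Phone  | Supplies 
Tablet | Toys     
Pen    | Furniture
Mouse  | Toys     


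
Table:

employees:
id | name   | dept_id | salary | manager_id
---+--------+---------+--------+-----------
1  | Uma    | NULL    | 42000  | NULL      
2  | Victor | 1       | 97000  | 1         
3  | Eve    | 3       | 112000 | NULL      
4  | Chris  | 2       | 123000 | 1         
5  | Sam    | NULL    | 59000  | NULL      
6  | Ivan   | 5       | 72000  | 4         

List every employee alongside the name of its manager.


This is a self-join: employees is joined to a second copy of itself, matching each row's manager_id to another row's id. Use LEFT JOIN so rows with manager_id=NULL are kept.
  - employee 1 (Uma): manager_id=NULL -> NULL
  - employee 2 (Victor): manager_id=1 -> Uma
  - employee 3 (Eve): manager_id=NULL -> NULL
  - employee 4 (Chris): manager_id=1 -> Uma
  - employee 5 (Sam): manager_id=NULL -> NULL
  - employee 6 (Ivan): manager_id=4 -> Chris

SQL:
SELECT a.name AS item, b.name AS manager
FROM employees a
LEFT JOIN employees b ON a.manager_id = b.id

Result:
item   | manager
-------+--------
Uma    | NULL   
Victor | Uma    
Eve    | NULL   
Chris  | Uma    
Sam    | NULL   
Ivan   | Chris  


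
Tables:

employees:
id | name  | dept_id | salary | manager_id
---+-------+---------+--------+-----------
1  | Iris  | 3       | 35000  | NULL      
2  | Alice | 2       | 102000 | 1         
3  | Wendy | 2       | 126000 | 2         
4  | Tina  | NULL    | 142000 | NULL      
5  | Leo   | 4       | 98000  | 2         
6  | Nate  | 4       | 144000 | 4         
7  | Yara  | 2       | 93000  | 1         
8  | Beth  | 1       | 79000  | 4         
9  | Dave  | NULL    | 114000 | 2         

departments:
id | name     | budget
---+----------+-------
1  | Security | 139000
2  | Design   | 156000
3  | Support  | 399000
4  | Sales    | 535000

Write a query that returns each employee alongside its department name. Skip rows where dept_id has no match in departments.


INNER JOIN keeps only employees rows whose dept_id matches an id in departments. Walk through each employee:
  - employee 1 (Iris): dept_id=3 -> matches Support
  - employee 2 (Alice): dept_id=2 -> matches Design
  - employee 3 (Wendy): dept_id=2 -> matches Design
  - employee 4 (Tina): dept_id=NULL, no match -> dropped
  - employee 5 (Leo): dept_id=4 -> matches Sales
  - employee 6 (Nate): dept_id=4 -> matches Sales
  - employee 7 (Yara): dept_id=2 -> matches Design
  - employee 8 (Beth): dept_id=1 -> matches Security
  - employee 9 (Dave): dept_id=NULL, no match -> dropped
So 2 of 9 rows are dropped.

SQL:
SELECT a.name, b.name AS department
FROM employees a
INNER JOIN departments b ON a.dept_id = b.id

Result:
name  | department
------+-----------
Iris  | Support   
Alice | Design    
Wendy | Design    
Leo   | Sales     
Nate  | Sales     
Yara  | Design    
Beth  | Security  


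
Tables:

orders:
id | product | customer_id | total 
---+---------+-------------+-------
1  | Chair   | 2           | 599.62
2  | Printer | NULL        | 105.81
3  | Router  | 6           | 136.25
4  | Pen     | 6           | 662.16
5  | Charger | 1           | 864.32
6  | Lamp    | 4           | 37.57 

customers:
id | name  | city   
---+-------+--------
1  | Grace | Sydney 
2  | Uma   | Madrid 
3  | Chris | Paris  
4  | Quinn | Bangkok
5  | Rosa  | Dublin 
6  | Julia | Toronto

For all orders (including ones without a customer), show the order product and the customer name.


LEFT JOIN keeps every row from orders (the left table); where customer_id has no match in customers, the customer columns become NULL. Walk through each order:
  - order 1 (Chair): customer_id=2 -> matches Uma
  - order 2 (Printer): customer_id=NULL, no match -> kept with NULL
  - order 3 (Router): customer_id=6 -> matches Julia
  - order 4 (Pen): customer_id=6 -> matches Julia
  - order 5 (Charger): customer_id=1 -> matches Grace
  - order 6 (Lamp): customer_id=4 -> matches Quinn
All 6 rows appear; 1 has NULL customer.

SQL:
SELECT a.product, b.name AS customer
FROM orders a
LEFT JOIN customers b ON a.customer_id = b.id

Result:
product | customer
--------+---------
Chair   | Uma     
Printer | NULL    
Router  | Julia   
Pen     | Julia   
Charger | Grace   
Lamp    | Quinn   


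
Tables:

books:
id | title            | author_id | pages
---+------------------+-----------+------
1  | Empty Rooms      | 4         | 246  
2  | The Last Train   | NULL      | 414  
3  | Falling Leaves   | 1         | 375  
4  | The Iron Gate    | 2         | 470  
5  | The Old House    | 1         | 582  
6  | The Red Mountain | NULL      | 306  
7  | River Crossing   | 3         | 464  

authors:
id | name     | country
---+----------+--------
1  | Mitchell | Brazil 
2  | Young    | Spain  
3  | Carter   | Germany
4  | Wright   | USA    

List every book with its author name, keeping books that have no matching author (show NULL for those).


LEFT JOIN keeps every row from books (the left table); where author_id has no match in authors, the author columns become NULL. Walk through each book:
  - book 1 (Empty Rooms): author_id=4 -> matches Wright
  - book 2 (The Last Train): author_id=NULL, no match -> kept with NULL
  - book 3 (Falling Leaves): author_id=1 -> matches Mitchell
  - book 4 (The Iron Gate): author_id=2 -> matches Young
  - book 5 (The Old House): author_id=1 -> matches Mitchell
  - book 6 (The Red Mountain): author_id=NULL, no match -> kept with NULL
  - book 7 (River Crossing): author_id=3 -> matches Carter
All 7 rows appear; 2 have NULL author.

SQL:
SELECT a.title, b.name AS author
FROM books a
LEFT JOIN authors b ON a.author_id = b.id

Result:
title            | author  
-----------------+---------
Empty Rooms      | Wright  
The Last Train   | NULL    
Falling Leaves   | Mitchell
The Iron Gate    | Young   
The Old House    | Mitchell
The Red Mountain | NULL    
River Crossing   | Carter  


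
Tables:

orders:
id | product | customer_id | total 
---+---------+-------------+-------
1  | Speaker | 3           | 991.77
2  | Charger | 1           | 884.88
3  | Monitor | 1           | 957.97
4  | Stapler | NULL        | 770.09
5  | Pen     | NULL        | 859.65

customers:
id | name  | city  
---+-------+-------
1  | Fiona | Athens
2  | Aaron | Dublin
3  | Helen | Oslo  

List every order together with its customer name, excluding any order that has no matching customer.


INNER JOIN keeps only orders rows whose customer_id matches an id in customers. Walk through each order:
  - order 1 (Speaker): customer_id=3 -> matches Helen
  - order 2 (Charger): customer_id=1 -> matches Fiona
  - order 3 (Monitor): customer_id=1 -> matches Fiona
  - order 4 (Stapler): customer_id=NULL, no match -> dropped
  - order 5 (Pen): customer_id=NULL, no match -> dropped
So 2 of 5 rows are dropped.

SQL:
SELECT a.product, b.name AS customer
FROM orders a
INNER JOIN customers b ON a.customer_id = b.id

Result:
product | customer
--------+---------
Speaker | Helen   
Charger | Fiona   
Monitor | Fiona   


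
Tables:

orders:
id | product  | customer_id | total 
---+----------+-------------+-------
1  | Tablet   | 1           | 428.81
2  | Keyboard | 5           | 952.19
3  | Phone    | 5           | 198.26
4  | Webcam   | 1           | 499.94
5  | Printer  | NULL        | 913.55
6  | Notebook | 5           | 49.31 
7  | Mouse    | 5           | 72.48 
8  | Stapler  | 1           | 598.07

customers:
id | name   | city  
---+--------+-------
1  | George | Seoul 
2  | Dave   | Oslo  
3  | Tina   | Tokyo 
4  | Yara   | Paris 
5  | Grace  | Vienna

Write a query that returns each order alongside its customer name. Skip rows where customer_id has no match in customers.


INNER JOIN keeps only orders rows whose customer_id matches an id in customers. Walk through each order:
  - order 1 (Tablet): customer_id=1 -> matches George
  - order 2 (Keyboard): customer_id=5 -> matches Grace
  - order 3 (Phone): customer_id=5 -> matches Grace
  - order 4 (Webcam): customer_id=1 -> matches George
  - order 5 (Printer): customer_id=NULL, no match -> dropped
  - order 6 (Notebook): customer_id=5 -> matches Grace
  - order 7 (Mouse): customer_id=5 -> matches Grace
  - order 8 (Stapler): customer_id=1 -> matches George
So 1 of 8 rows is dropped.

SQL:
SELECT a.product, b.name AS customer
FROM orders a
INNER JOIN customers b ON a.customer_id = b.id

Result:
product  | customer
---------+---------
Tablet   | George  
Keyboard | Grace   
Phone    | Grace   
Webcam   | George  
Notebook | Grace   
Mouse    | Grace   
Stapler  | George  


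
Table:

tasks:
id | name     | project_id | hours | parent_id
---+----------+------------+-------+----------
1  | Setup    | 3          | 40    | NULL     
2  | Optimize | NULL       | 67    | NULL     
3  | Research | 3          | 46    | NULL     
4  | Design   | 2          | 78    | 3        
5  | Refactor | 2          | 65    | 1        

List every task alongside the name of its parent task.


This is a self-join: tasks is joined to a second copy of itself, matching each row's parent_id to another row's id. Use LEFT JOIN so rows with parent_id=NULL are kept.
  - task 1 (Setup): parent_id=NULL -> NULL
  - task 2 (Optimize): parent_id=NULL -> NULL
  - task 3 (Research): parent_id=NULL -> NULL
  - task 4 (Design): parent_id=3 -> Research
  - task 5 (Refactor): parent_id=1 -> Setup

SQL:
SELECT a.name AS item, b.name AS parent
FROM tasks a
LEFT JOIN tasks b ON a.parent_id = b.id

Result:
item     | parent  
---------+---------
Setup    | NULL    
Optimize | NULL    
Research | NULL    
Design   | Research
Refactor | Setup   


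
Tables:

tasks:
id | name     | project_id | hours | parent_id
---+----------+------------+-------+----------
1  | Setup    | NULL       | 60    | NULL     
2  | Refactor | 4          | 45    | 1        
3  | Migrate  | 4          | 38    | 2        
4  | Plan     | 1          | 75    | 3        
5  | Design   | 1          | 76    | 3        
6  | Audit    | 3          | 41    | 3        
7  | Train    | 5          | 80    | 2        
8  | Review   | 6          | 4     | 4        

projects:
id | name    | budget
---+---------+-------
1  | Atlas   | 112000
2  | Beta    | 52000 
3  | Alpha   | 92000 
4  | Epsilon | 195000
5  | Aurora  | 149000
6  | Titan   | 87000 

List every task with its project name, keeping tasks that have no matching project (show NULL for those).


LEFT JOIN keeps every row from tasks (the left table); where project_id has no match in projects, the project columns become NULL. Walk through each task:
  - task 1 (Setup): project_id=NULL, no match -> kept with NULL
  - task 2 (Refactor): project_id=4 -> matches Epsilon
  - task 3 (Migrate): project_id=4 -> matches Epsilon
  - task 4 (Plan): project_id=1 -> matches Atlas
  - task 5 (Design): project_id=1 -> matches Atlas
  - task 6 (Audit): project_id=3 -> matches Alpha
  - task 7 (Train): project_id=5 -> matches Aurora
  - task 8 (Review): project_id=6 -> matches Titan
All 8 rows appear; 1 has NULL project.

SQL:
SELECT a.name, b.name AS project
FROM tasks a
LEFT JOIN projects b ON a.project_id = b.id

Result:
name     | project
---------+--------
Setup    | NULL   
Refactor | Epsilon
Migrate  | Epsilon
Plan     | Atlas  
Design   | Atlas  
Audit    | Alpha  
Train    | Aurora 
Review   | Titan  


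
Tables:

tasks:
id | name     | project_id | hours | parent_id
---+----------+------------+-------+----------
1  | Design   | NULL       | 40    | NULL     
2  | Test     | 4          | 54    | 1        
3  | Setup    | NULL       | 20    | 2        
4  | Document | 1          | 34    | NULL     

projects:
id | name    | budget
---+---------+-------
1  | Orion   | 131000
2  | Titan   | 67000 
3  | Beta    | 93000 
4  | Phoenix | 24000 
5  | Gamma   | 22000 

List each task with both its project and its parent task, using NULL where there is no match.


Two LEFT JOINs from the same base table tasks: one to projects via project_id, one to tasks itself via parent_id. Both are LEFT so every task is preserved.
Match against projects:
  - task 1 (Design): project_id=NULL, no match -> kept with NULL
  - task 2 (Test): project_id=4 -> matches Phoenix
  - task 3 (Setup): project_id=NULL, no match -> kept with NULL
  - task 4 (Document): project_id=1 -> matches Orion
Match against tasks (self):
  - task 1 (Design): parent_id=NULL -> NULL
  - task 2 (Test): parent_id=1 -> Design
  - task 3 (Setup): parent_id=2 -> Test
  - task 4 (Document): parent_id=NULL -> NULL

SQL:
SELECT a.name, b.name AS project, c.name AS parent
FROM tasks a
LEFT JOIN projects b ON a.project_id = b.id
LEFT JOIN tasks c ON a.parent_id = c.id

Result:
name     | project | parent
---------+---------+-------
Design   | NULL    | NULL  
Test     | Phoenix | Design
Setup    | NULL    | Test  
Document | Orion   | NULL  


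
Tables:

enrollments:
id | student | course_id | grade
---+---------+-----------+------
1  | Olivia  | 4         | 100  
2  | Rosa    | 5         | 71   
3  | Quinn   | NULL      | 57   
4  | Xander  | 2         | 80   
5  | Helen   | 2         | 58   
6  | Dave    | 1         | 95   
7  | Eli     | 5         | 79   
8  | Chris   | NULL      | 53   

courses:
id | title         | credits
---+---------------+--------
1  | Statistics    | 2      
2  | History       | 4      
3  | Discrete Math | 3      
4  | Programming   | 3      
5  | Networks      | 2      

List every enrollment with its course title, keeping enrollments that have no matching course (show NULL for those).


LEFT JOIN keeps every row from enrollments (the left table); where course_id has no match in courses, the course columns become NULL. Walk through each enrollment:
  - enrollment 1 (Olivia): course_id=4 -> matches Programming
  - enrollment 2 (Rosa): course_id=5 -> matches Networks
  - enrollment 3 (Quinn): course_id=NULL, no match -> kept with NULL
  - enrollment 4 (Xander): course_id=2 -> matches History
  - enrollment 5 (Helen): course_id=2 -> matches History
  - enrollment 6 (Dave): course_id=1 -> matches Statistics
  - enrollment 7 (Eli): course_id=5 -> matches Networks
  - enrollment 8 (Chris): course_id=NULL, no match -> kept with NULL
All 8 rows appear; 2 have NULL course.

SQL:
SELECT a.student, b.title AS course
FROM enrollments a
LEFT JOIN courses b ON a.course_id = b.id

Result:
student | course     
--------+------------
Olivia  | Programming
Rosa    | Networks   
Quinn   | NULL       
Xander  | History    
Helen   | History    
Dave    | Statistics 
Eli     | Networks   
Chris   | NULL       
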